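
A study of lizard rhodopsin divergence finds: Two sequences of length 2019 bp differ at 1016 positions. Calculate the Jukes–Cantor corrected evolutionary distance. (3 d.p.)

p = 1016/2019 ≈ 0.503219.
d = −(3/4) ln(1 − 4p/3) = −0.75 ln(1 − 0.670959) = −0.75 ln(0.329041)
  = −0.75 × (-1.111573) = 0.833680 substitutions/site.

0.834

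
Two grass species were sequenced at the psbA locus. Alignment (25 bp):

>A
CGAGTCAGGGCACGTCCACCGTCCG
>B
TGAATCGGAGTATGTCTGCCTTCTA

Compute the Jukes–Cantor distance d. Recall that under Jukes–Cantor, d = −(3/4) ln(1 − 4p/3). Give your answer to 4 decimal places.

The sequences differ at 11 of 25 sites, so p = 11/25 = 0.44.
d = −(3/4) ln(1 − 4p/3) = −0.75 ln(1 − 0.586667) = −0.75 ln(0.413333)
  = −0.75 × (-0.883502) = 0.662627 substitutions/site.

0.6626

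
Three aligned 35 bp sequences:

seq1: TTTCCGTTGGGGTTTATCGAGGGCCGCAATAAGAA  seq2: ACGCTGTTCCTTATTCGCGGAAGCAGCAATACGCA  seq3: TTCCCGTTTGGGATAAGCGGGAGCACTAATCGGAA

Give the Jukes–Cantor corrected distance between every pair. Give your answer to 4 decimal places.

d(seq1,seq2) = 0.7823, d(seq1,seq3) = 0.4582, d(seq2,seq3) = 0.7053

seq1–seq2: 17/35 sites differ → p ≈ 0.485714, d = −0.75 ln(1 − 0.647619) = 0.782282 ≈ 0.7823.
seq1–seq3: 12/35 sites differ → p ≈ 0.342857, d = −0.75 ln(1 − 0.457143) = 0.458182 ≈ 0.4582.
seq2–seq3: 16/35 sites differ → p ≈ 0.457143, d = −0.75 ln(1 − 0.609524) = 0.705292 ≈ 0.7053.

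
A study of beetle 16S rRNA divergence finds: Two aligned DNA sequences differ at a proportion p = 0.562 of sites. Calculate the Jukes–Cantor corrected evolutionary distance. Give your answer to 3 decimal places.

d = −(3/4) ln(1 − 4p/3) = −0.75 ln(1 − 0.749333) = −0.75 ln(0.250667)
  = −0.75 × (-1.383630) = 1.037723 substitutions/site.

1.038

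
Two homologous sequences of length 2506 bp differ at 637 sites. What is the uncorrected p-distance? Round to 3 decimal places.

p = 637/2506 = 0.254189… ≈ 0.254 (to 3 d.p.).

0.254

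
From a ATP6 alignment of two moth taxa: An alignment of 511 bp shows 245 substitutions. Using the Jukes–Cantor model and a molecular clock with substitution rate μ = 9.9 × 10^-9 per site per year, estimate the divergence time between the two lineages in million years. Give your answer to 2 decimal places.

p = 245/511 ≈ 0.479452.
d = −(3/4) ln(1 − 4p/3) = −0.75 ln(1 − 0.639269) = −0.75 ln(0.360731)
  = −0.75 × (-1.019623) = 0.764717 substitutions/site.
Under a molecular clock d = 2μt, so t = d/(2μ) = 0.764717 / (2 × 9.9 × 10^-9) = 38.62 million years.

38.62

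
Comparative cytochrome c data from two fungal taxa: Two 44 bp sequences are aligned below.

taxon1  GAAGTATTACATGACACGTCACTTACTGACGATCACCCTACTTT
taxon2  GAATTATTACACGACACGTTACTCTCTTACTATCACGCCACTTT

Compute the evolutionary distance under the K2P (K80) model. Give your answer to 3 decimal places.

0.240

Of 44 sites, 4 differences are transitions and 5 are transversions, so P = 4/44 ≈ 0.090909 and Q = 5/44 ≈ 0.113636.
Under the Kimura two-parameter model, d = −½ ln(1 − 2P − Q) − ¼ ln(1 − 2Q).
1 − 2P − Q = 0.704546, giving −½ ln(0.704546) = 0.175101.
1 − 2Q = 0.772728, giving −¼ ln(0.772728) = 0.064457.
d = 0.175101 + 0.064457 = 0.239558.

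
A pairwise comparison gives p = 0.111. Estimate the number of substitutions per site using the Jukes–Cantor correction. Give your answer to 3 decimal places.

d = −(3/4) ln(1 − 4p/3) = −0.75 ln(1 − 0.148) = −0.75 ln(0.852)
  = −0.75 × (-0.160169) = 0.120127 substitutions/site.

0.120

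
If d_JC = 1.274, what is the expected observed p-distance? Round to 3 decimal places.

p = (3/4)(1 − e^(−4d/3)) = 0.75 × (1 − e^(-1.698667)) = 0.75 × (1 − 0.182927) = 0.612805.

0.613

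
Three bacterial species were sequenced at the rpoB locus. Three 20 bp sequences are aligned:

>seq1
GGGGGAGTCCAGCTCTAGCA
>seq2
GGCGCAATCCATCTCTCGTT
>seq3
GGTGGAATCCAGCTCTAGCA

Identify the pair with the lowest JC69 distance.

seq1–seq2: 7/20 differ, p = 0.350, d = 0.471.
seq1–seq3: 2/20 differ, p = 0.100, d = 0.107.
seq2–seq3: 6/20 differ, p = 0.300, d = 0.383.
The smallest distance is between seq1 and seq3.

seq1 and seq3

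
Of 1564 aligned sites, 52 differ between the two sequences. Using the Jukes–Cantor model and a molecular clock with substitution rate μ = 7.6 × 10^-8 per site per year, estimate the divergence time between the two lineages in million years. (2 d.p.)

p = 52/1564 ≈ 0.033248.
d = −(3/4) ln(1 − 4p/3) = −0.75 ln(1 − 0.044331) = −0.75 ln(0.955669)
  = −0.75 × (-0.045344) = 0.034008 substitutions/site.
Under a molecular clock d = 2μt, so t = d/(2μ) = 0.034008 / (2 × 7.6 × 10^-8) = 0.22 million years.

0.22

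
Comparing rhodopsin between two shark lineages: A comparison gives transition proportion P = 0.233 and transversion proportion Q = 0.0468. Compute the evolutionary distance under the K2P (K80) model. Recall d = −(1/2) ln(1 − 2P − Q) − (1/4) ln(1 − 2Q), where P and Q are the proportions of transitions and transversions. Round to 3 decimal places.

0.384

Under the Kimura two-parameter model, d = −½ ln(1 − 2P − Q) − ¼ ln(1 − 2Q).
1 − 2P − Q = 0.4872, giving −½ ln(0.4872) = 0.359540.
1 − 2Q = 0.9064, giving −¼ ln(0.9064) = 0.024569.
d = 0.359540 + 0.024569 = 0.384109.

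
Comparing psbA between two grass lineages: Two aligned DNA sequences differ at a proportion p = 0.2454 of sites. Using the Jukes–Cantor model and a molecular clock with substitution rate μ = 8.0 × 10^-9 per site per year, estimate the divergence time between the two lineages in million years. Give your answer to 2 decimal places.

18.58

d = −(3/4) ln(1 − 4p/3) = −0.75 ln(1 − 0.3272) = −0.75 ln(0.6728)
  = −0.75 × (-0.396307) = 0.297230 substitutions/site.
Under a molecular clock d = 2μt, so t = d/(2μ) = 0.297230 / (2 × 8.0 × 10^-9) = 18.58 million years.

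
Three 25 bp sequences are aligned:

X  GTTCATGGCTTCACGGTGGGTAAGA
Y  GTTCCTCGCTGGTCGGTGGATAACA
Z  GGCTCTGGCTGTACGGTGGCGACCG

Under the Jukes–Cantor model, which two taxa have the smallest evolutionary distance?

X–Y: 7/25 differ, p = 0.280, d = 0.351.
X–Z: 11/25 differ, p = 0.440, d = 0.663.
Y–Z: 10/25 differ, p = 0.400, d = 0.572.
The smallest distance is between X and Y.

X and Y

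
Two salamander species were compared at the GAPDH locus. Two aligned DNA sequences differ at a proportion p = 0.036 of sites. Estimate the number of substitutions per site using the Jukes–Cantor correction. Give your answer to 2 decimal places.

0.04

d = −(3/4) ln(1 − 4p/3) = −0.75 ln(1 − 0.048) = −0.75 ln(0.952)
  = −0.75 × (-0.049190) = 0.036893 substitutions/site.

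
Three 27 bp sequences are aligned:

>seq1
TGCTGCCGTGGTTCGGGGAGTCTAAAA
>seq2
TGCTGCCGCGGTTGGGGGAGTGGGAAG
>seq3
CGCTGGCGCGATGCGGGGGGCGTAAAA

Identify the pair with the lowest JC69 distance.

seq1–seq2: 6/27 differ, p = 0.222, d = 0.264.
seq1–seq3: 8/27 differ, p = 0.296, d = 0.377.
seq2–seq3: 10/27 differ, p = 0.370, d = 0.511.
The smallest distance is between seq1 and seq2.

seq1 and seq2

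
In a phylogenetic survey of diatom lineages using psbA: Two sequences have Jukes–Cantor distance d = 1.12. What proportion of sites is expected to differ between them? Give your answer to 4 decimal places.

0.5815

p = (3/4)(1 − e^(−4d/3)) = 0.75 × (1 − e^(-1.493333)) = 0.75 × (1 − 0.224623) = 0.581533.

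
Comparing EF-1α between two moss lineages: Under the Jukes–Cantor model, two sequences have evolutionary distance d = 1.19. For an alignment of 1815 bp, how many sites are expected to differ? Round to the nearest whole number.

1083

Invert JC69: p = (3/4)(1 − e^(−4d/3)) = 0.75 × (1 − e^(-1.586667)) = 0.75 × (1 − 0.204606) = 0.596546.
Expected differing sites = pL ≈ 0.596546 × 1815 = 1082.73099 ≈ 1083.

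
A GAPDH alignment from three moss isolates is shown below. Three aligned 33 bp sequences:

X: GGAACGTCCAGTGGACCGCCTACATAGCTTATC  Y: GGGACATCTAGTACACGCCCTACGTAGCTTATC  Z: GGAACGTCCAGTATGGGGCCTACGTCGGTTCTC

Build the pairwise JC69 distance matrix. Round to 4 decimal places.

X–Y: 8/33 sites differ → p ≈ 0.242424, d = −0.75 ln(1 − 0.323232) = 0.292820 ≈ 0.2928.
X–Z: 9/33 sites differ → p ≈ 0.272727, d = −0.75 ln(1 − 0.363636) = 0.338988 ≈ 0.3390.
Y–Z: 10/33 sites differ → p ≈ 0.30303, d = −0.75 ln(1 − 0.40404) = 0.388186 ≈ 0.3882.

d(X,Y) = 0.2928, d(X,Z) = 0.3390, d(Y,Z) = 0.3882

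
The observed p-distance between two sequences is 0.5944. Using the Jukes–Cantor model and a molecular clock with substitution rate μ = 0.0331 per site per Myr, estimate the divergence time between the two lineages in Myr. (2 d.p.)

d = −(3/4) ln(1 − 4p/3) = −0.75 ln(1 − 0.792533) = −0.75 ln(0.207467)
  = −0.75 × (-1.572783) = 1.179587 substitutions/site.
Under a molecular clock d = 2μt, so t = d/(2μ) = 1.179587 / (2 × 0.0331) = 17.82 Myr.

17.82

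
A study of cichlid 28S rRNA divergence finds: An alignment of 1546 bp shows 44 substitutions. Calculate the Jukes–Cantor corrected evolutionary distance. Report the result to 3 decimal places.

0.029

p = 44/1546 ≈ 0.028461.
d = −(3/4) ln(1 − 4p/3) = −0.75 ln(1 − 0.037948) = −0.75 ln(0.962052)
  = −0.75 × (-0.038687) = 0.029015 substitutions/site.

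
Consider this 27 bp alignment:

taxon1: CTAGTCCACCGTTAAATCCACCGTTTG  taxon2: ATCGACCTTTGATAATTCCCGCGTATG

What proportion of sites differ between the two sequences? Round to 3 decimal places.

The sequences differ at 11 of 27 positions.
p = 11/27 = 0.407407… ≈ 0.407 (to 3 d.p.).

0.407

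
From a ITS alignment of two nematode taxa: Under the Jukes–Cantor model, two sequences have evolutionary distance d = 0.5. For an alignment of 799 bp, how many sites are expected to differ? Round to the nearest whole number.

Invert JC69: p = (3/4)(1 − e^(−4d/3)) = 0.75 × (1 − e^(-0.666667)) = 0.75 × (1 − 0.513417) = 0.364937.
Expected differing sites = pL ≈ 0.364937 × 799 = 291.584663 ≈ 292.

292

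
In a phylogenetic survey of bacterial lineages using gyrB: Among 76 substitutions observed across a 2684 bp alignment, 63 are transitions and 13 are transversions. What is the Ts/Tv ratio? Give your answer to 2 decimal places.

4.85

R = 63/13 = 4.846153… ≈ 4.85 (to 2 d.p.).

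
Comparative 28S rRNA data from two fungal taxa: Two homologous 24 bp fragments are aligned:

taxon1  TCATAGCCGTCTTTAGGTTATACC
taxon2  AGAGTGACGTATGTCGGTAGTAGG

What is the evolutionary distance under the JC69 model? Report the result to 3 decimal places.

0.824

The sequences differ at 12 of 24 sites, so p = 12/24 = 0.5.
d = −(3/4) ln(1 − 4p/3) = −0.75 ln(1 − 0.666667) = −0.75 ln(0.333333)
  = −0.75 × (-1.098613) = 0.823960 substitutions/site.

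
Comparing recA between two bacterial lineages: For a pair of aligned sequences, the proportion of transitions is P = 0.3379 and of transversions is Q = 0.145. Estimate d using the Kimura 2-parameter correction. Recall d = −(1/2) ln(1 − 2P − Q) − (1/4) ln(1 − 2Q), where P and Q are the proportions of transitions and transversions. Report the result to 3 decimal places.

0.945

Under the Kimura two-parameter model, d = −½ ln(1 − 2P − Q) − ¼ ln(1 − 2Q).
1 − 2P − Q = 0.1792, giving −½ ln(0.1792) = 0.859626.
1 − 2Q = 0.71, giving −¼ ln(0.71) = 0.085623.
d = 0.859626 + 0.085623 = 0.945249.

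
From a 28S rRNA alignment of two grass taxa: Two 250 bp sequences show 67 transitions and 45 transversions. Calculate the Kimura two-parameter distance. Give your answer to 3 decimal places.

0.741

P = 67/250 = 0.268 and Q = 45/250 = 0.18.
Under the Kimura two-parameter model, d = −½ ln(1 − 2P − Q) − ¼ ln(1 − 2Q).
1 − 2P − Q = 0.284, giving −½ ln(0.284) = 0.629391.
1 − 2Q = 0.64, giving −¼ ln(0.64) = 0.111572.
d = 0.629391 + 0.111572 = 0.740963.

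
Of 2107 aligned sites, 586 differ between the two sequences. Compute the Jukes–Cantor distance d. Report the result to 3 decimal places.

p = 586/2107 ≈ 0.278121.
d = −(3/4) ln(1 − 4p/3) = −0.75 ln(1 − 0.370828) = −0.75 ln(0.629172)
  = −0.75 × (-0.463351) = 0.347513 substitutions/site.

0.348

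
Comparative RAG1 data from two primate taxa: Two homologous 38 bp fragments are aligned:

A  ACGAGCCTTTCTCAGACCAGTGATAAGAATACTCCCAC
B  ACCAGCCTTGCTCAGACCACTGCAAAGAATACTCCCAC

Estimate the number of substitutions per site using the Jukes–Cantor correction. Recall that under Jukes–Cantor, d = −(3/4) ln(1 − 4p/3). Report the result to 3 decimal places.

The sequences differ at 5 of 38 sites (3, 10, 20, 23, 24), so p = 5/38 ≈ 0.131579.
d = −(3/4) ln(1 − 4p/3) = −0.75 ln(1 − 0.175439) = −0.75 ln(0.824561)
  = −0.75 × (-0.192904) = 0.144678 substitutions/site.

0.145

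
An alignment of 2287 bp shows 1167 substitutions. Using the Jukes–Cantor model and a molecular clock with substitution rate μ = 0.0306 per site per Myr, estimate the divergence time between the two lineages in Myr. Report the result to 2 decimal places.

p = 1167/2287 ≈ 0.510275.
d = −(3/4) ln(1 − 4p/3) = −0.75 ln(1 − 0.680367) = −0.75 ln(0.319633)
  = −0.75 × (-1.140582) = 0.855437 substitutions/site.
Under a molecular clock d = 2μt, so t = d/(2μ) = 0.855437 / (2 × 0.0306) = 13.98 Myr.

13.98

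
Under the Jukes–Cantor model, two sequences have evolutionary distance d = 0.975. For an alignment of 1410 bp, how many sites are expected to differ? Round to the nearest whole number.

769

Invert JC69: p = (3/4)(1 − e^(−4d/3)) = 0.75 × (1 − e^(-1.3)) = 0.75 × (1 − 0.272532) = 0.545601.
Expected differing sites = pL ≈ 0.545601 × 1410 = 769.29741 ≈ 769.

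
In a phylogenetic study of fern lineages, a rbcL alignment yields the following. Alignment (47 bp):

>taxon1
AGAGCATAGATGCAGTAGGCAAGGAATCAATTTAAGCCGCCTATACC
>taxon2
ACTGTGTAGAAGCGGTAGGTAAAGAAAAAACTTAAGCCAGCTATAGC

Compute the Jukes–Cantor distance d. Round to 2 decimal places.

0.38

The sequences differ at 14 of 47 sites, so p = 14/47 ≈ 0.297872.
d = −(3/4) ln(1 − 4p/3) = −0.75 ln(1 − 0.397163) = −0.75 ln(0.602837)
  = −0.75 × (-0.506108) = 0.379581 substitutions/site.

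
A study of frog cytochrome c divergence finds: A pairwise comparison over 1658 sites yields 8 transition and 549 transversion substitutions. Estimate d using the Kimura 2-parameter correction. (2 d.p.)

P = 8/1658 ≈ 0.004825 and Q = 549/1658 ≈ 0.331122.
Under the Kimura two-parameter model, d = −½ ln(1 − 2P − Q) − ¼ ln(1 − 2Q).
1 − 2P − Q = 0.659228, giving −½ ln(0.659228) = 0.208343.
1 − 2Q = 0.337756, giving −¼ ln(0.337756) = 0.271358.
d = 0.208343 + 0.271358 = 0.479701.

0.48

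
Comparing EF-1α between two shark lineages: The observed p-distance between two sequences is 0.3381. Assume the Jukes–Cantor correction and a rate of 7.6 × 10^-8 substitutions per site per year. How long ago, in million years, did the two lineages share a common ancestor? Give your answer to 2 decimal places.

2.96

d = −(3/4) ln(1 − 4p/3) = −0.75 ln(1 − 0.4508) = −0.75 ln(0.5492)
  = −0.75 × (-0.599293) = 0.449470 substitutions/site.
Under a molecular clock d = 2μt, so t = d/(2μ) = 0.449470 / (2 × 7.6 × 10^-8) = 2.96 million years.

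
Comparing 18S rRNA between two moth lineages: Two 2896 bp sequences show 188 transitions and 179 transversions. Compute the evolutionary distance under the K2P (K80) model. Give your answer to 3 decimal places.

P = 188/2896 ≈ 0.064917 and Q = 179/2896 ≈ 0.061809.
Under the Kimura two-parameter model, d = −½ ln(1 − 2P − Q) − ¼ ln(1 − 2Q).
1 − 2P − Q = 0.808357, giving −½ ln(0.808357) = 0.106376.
1 − 2Q = 0.876382, giving −¼ ln(0.876382) = 0.032988.
d = 0.106376 + 0.032988 = 0.139364.

0.139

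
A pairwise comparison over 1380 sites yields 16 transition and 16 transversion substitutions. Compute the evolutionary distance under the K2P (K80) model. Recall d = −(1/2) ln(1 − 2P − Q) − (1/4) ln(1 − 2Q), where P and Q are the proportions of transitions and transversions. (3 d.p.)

0.024

P = 16/1380 ≈ 0.011594 and Q = 16/1380 ≈ 0.011594.
Under the Kimura two-parameter model, d = −½ ln(1 − 2P − Q) − ¼ ln(1 − 2Q).
1 − 2P − Q = 0.965218, giving −½ ln(0.965218) = 0.017701.
1 − 2Q = 0.976812, giving −¼ ln(0.976812) = 0.005865.
d = 0.017701 + 0.005865 = 0.023566.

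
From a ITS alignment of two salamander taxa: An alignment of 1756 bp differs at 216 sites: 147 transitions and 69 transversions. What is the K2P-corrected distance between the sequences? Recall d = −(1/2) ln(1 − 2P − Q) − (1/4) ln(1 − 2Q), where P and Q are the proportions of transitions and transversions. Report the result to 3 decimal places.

0.136

P = 147/1756 ≈ 0.083713 and Q = 69/1756 ≈ 0.039294.
Under the Kimura two-parameter model, d = −½ ln(1 − 2P − Q) − ¼ ln(1 − 2Q).
1 − 2P − Q = 0.79328, giving −½ ln(0.79328) = 0.115790.
1 − 2Q = 0.921412, giving −¼ ln(0.921412) = 0.020462.
d = 0.115790 + 0.020462 = 0.136252.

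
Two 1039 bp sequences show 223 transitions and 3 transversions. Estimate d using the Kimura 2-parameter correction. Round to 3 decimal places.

0.284

P = 223/1039 ≈ 0.214629 and Q = 3/1039 ≈ 0.002887.
Under the Kimura two-parameter model, d = −½ ln(1 − 2P − Q) − ¼ ln(1 − 2Q).
1 − 2P − Q = 0.567855, giving −½ ln(0.567855) = 0.282945.
1 − 2Q = 0.994226, giving −¼ ln(0.994226) = 0.001448.
d = 0.282945 + 0.001448 = 0.284393.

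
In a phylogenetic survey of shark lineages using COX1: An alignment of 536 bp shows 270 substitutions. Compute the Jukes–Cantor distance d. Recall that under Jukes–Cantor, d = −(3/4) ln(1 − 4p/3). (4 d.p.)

p = 270/536 ≈ 0.503731.
d = −(3/4) ln(1 − 4p/3) = −0.75 ln(1 − 0.671641) = −0.75 ln(0.328359)
  = −0.75 × (-1.113648) = 0.835236 substitutions/site.

0.8352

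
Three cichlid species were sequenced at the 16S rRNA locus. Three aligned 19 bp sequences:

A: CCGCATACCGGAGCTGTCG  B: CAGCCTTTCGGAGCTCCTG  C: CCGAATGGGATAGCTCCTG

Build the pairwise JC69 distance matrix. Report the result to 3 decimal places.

d(A,B) = 0.507, d(A,C) = 0.749, d(B,C) = 0.618

A–B: 7/19 sites differ → p ≈ 0.368421, d = −0.75 ln(1 − 0.491228) = 0.506816 ≈ 0.507.
A–C: 9/19 sites differ → p ≈ 0.473684, d = −0.75 ln(1 − 0.631579) = 0.748897 ≈ 0.749.
B–C: 8/19 sites differ → p ≈ 0.421053, d = −0.75 ln(1 − 0.561404) = 0.618132 ≈ 0.618.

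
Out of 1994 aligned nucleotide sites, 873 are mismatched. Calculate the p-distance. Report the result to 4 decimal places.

p = 873/1994 = 0.437813… ≈ 0.4378 (to 4 d.p.).

0.4378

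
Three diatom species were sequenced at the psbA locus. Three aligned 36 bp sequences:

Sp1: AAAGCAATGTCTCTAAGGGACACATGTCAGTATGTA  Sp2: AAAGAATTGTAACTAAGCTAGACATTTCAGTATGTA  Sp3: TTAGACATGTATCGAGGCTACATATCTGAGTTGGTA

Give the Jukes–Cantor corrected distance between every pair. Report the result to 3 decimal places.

Sp1–Sp2: 8/36 sites differ → p ≈ 0.222222, d = −0.75 ln(1 − 0.296296) = 0.263548 ≈ 0.264.
Sp1–Sp3: 14/36 sites differ → p ≈ 0.388889, d = −0.75 ln(1 − 0.518519) = 0.548166 ≈ 0.548.
Sp2–Sp3: 13/36 sites differ → p ≈ 0.361111, d = −0.75 ln(1 − 0.481481) = 0.492584 ≈ 0.493.

d(Sp1,Sp2) = 0.264, d(Sp1,Sp3) = 0.548, d(Sp2,Sp3) = 0.493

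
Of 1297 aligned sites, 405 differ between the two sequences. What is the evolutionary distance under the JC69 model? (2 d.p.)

0.40

p = 405/1297 ≈ 0.312259.
d = −(3/4) ln(1 − 4p/3) = −0.75 ln(1 − 0.416345) = −0.75 ln(0.583655)
  = −0.75 × (-0.538445) = 0.403834 substitutions/site.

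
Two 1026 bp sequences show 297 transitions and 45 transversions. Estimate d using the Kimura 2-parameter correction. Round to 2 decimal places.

0.51

P = 297/1026 ≈ 0.289474 and Q = 45/1026 ≈ 0.04386.
Under the Kimura two-parameter model, d = −½ ln(1 − 2P − Q) − ¼ ln(1 − 2Q).
1 − 2P − Q = 0.377192, giving −½ ln(0.377192) = 0.487500.
1 − 2Q = 0.91228, giving −¼ ln(0.91228) = 0.022952.
d = 0.487500 + 0.022952 = 0.510452.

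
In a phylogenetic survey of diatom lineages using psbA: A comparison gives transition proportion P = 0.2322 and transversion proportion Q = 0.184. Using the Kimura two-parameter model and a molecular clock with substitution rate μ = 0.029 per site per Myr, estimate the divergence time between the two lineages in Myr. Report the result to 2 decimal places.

Under the Kimura two-parameter model, d = −½ ln(1 − 2P − Q) − ¼ ln(1 − 2Q).
1 − 2P − Q = 0.3516, giving −½ ln(0.3516) = 0.522631.
1 − 2Q = 0.632, giving −¼ ln(0.632) = 0.114716.
d = 0.522631 + 0.114716 = 0.637347.
Under a molecular clock d = 2μt, so t = d/(2μ) = 0.637347 / (2 × 0.029) = 10.99 Myr.

10.99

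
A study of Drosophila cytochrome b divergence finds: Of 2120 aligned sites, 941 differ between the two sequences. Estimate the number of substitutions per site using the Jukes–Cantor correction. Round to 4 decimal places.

0.6720

p = 941/2120 ≈ 0.443868.
d = −(3/4) ln(1 − 4p/3) = −0.75 ln(1 − 0.591824) = −0.75 ln(0.408176)
  = −0.75 × (-0.896057) = 0.672043 substitutions/site.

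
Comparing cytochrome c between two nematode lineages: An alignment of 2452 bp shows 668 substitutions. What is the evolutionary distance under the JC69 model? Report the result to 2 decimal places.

0.34

p = 668/2452 ≈ 0.272431.
d = −(3/4) ln(1 − 4p/3) = −0.75 ln(1 − 0.363241) = −0.75 ln(0.636759)
  = −0.75 × (-0.451364) = 0.338523 substitutions/site.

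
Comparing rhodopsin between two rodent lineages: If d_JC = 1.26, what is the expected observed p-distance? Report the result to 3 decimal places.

0.610

p = (3/4)(1 − e^(−4d/3)) = 0.75 × (1 − e^(-1.68)) = 0.75 × (1 − 0.186374) = 0.610220.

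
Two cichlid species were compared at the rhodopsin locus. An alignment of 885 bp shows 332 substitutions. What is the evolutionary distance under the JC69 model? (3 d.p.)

p = 332/885 ≈ 0.375141.
d = −(3/4) ln(1 − 4p/3) = −0.75 ln(1 − 0.500188) = −0.75 ln(0.499812)
  = −0.75 × (-0.693523) = 0.520142 substitutions/site.

0.520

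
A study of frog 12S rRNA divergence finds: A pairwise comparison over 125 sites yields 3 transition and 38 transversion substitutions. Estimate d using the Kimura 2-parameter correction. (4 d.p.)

P = 3/125 = 0.024 and Q = 38/125 = 0.304.
Under the Kimura two-parameter model, d = −½ ln(1 − 2P − Q) − ¼ ln(1 − 2Q).
1 − 2P − Q = 0.648, giving −½ ln(0.648) = 0.216932.
1 − 2Q = 0.392, giving −¼ ln(0.392) = 0.234123.
d = 0.216932 + 0.234123 = 0.451055.

0.4511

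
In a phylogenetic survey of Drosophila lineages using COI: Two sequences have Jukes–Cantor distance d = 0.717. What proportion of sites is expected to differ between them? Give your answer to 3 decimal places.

p = (3/4)(1 − e^(−4d/3)) = 0.75 × (1 − e^(-0.956)) = 0.75 × (1 − 0.384428) = 0.461679.

0.462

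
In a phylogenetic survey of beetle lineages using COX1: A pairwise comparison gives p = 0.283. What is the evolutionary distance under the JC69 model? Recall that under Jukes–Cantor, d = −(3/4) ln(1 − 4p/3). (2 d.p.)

0.36

d = −(3/4) ln(1 − 4p/3) = −0.75 ln(1 − 0.377333) = −0.75 ln(0.622667)
  = −0.75 × (-0.473743) = 0.355307 substitutions/site.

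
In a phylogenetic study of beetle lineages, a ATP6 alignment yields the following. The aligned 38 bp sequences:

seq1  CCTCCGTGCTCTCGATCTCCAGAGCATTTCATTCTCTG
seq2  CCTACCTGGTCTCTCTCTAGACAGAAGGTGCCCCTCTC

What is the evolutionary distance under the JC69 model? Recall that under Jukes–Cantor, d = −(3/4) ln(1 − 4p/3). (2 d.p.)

The sequences differ at 16 of 38 sites, so p = 16/38 ≈ 0.421053.
d = −(3/4) ln(1 − 4p/3) = −0.75 ln(1 − 0.561404) = −0.75 ln(0.438596)
  = −0.75 × (-0.824177) = 0.618133 substitutions/site.

0.62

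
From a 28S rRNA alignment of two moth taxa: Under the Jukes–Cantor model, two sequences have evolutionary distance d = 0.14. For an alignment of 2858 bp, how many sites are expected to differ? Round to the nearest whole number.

Invert JC69: p = (3/4)(1 − e^(−4d/3)) = 0.75 × (1 − e^(-0.186667)) = 0.75 × (1 − 0.829720) = 0.127710.
Expected differing sites = pL ≈ 0.127710 × 2858 = 364.99518 ≈ 365.

365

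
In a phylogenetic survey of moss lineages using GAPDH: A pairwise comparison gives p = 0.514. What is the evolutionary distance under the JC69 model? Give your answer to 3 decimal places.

0.867

d = −(3/4) ln(1 − 4p/3) = −0.75 ln(1 − 0.685333) = −0.75 ln(0.314667)
  = −0.75 × (-1.156240) = 0.867180 substitutions/site.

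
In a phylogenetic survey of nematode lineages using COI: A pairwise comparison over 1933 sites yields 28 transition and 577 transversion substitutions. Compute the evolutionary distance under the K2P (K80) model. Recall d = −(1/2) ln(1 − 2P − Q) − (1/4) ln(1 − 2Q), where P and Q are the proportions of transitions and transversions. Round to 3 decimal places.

0.426

P = 28/1933 ≈ 0.014485 and Q = 577/1933 ≈ 0.2985.
Under the Kimura two-parameter model, d = −½ ln(1 − 2P − Q) − ¼ ln(1 − 2Q).
1 − 2P − Q = 0.67253, giving −½ ln(0.67253) = 0.198354.
1 − 2Q = 0.403, giving −¼ ln(0.403) = 0.227205.
d = 0.198354 + 0.227205 = 0.425559.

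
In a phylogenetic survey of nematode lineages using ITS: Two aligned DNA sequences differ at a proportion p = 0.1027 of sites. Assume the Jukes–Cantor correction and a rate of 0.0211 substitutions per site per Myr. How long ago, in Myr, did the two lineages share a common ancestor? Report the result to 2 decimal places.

2.62

d = −(3/4) ln(1 − 4p/3) = −0.75 ln(1 − 0.136933) = −0.75 ln(0.863067)
  = −0.75 × (-0.147263) = 0.110447 substitutions/site.
Under a molecular clock d = 2μt, so t = d/(2μ) = 0.110447 / (2 × 0.0211) = 2.62 Myr.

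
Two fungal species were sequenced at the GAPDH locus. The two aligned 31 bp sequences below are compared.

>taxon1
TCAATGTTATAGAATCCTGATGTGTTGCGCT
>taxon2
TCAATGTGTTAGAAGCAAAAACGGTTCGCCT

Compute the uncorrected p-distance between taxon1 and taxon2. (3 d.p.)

The sequences differ at 12 of 31 positions.
p = 12/31 = 0.387096… ≈ 0.387 (to 3 d.p.).

0.387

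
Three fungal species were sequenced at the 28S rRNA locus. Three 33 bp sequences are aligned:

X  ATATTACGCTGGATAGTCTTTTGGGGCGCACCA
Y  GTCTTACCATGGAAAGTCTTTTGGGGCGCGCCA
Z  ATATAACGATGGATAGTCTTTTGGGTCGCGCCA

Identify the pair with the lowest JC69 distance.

X–Y: 6/33 differ, p = 0.182, d = 0.208.
X–Z: 4/33 differ, p = 0.121, d = 0.132.
Y–Z: 6/33 differ, p = 0.182, d = 0.208.
The smallest distance is between X and Z.

X and Z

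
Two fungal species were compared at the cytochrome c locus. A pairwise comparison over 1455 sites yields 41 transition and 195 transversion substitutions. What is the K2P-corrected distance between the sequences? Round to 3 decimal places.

0.184

P = 41/1455 ≈ 0.028179 and Q = 195/1455 ≈ 0.134021.
Under the Kimura two-parameter model, d = −½ ln(1 − 2P − Q) − ¼ ln(1 − 2Q).
1 − 2P − Q = 0.809621, giving −½ ln(0.809621) = 0.105595.
1 − 2Q = 0.731958, giving −¼ ln(0.731958) = 0.078008.
d = 0.105595 + 0.078008 = 0.183603.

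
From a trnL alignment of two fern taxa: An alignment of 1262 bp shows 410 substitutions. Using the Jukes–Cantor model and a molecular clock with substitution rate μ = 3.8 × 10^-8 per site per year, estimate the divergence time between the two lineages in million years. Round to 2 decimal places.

5.60

p = 410/1262 ≈ 0.324881.
d = −(3/4) ln(1 − 4p/3) = −0.75 ln(1 − 0.433175) = −0.75 ln(0.566825)
  = −0.75 × (-0.567705) = 0.425779 substitutions/site.
Under a molecular clock d = 2μt, so t = d/(2μ) = 0.425779 / (2 × 3.8 × 10^-8) = 5.60 million years.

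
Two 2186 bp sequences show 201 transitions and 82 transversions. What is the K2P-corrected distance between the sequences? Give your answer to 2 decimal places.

0.14

P = 201/2186 ≈ 0.091949 and Q = 82/2186 ≈ 0.037511.
Under the Kimura two-parameter model, d = −½ ln(1 − 2P − Q) − ¼ ln(1 − 2Q).
1 − 2P − Q = 0.778591, giving −½ ln(0.778591) = 0.125135.
1 − 2Q = 0.924978, giving −¼ ln(0.924978) = 0.019496.
d = 0.125135 + 0.019496 = 0.144631.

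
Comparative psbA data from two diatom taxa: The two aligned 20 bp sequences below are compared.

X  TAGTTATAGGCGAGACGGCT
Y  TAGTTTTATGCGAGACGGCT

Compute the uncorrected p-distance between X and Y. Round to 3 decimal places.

The sequences differ at 2 of 20 positions (sites 6, 9).
p = 2/20 = 0.100.

0.100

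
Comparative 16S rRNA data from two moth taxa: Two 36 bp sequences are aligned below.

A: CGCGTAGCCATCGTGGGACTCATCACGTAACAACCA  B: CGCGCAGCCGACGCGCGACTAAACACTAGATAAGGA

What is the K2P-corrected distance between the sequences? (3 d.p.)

Of 36 sites, 5 differences are transitions and 8 are transversions, so P = 5/36 ≈ 0.138889 and Q = 8/36 ≈ 0.222222.
Under the Kimura two-parameter model, d = −½ ln(1 − 2P − Q) − ¼ ln(1 − 2Q).
1 − 2P − Q = 0.5, giving −½ ln(0.5) = 0.346574.
1 − 2Q = 0.555556, giving −¼ ln(0.555556) = 0.146946.
d = 0.346574 + 0.146946 = 0.493520.

0.494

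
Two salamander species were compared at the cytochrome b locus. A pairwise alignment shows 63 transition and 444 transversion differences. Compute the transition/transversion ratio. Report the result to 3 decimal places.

0.142

R = 63/444 = 0.141891… ≈ 0.142 (to 3 d.p.).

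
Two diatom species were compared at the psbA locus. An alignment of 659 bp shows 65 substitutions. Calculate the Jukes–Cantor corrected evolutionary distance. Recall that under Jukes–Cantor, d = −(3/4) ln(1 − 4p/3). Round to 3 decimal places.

p = 65/659 ≈ 0.098634.
d = −(3/4) ln(1 − 4p/3) = −0.75 ln(1 − 0.131512) = −0.75 ln(0.868488)
  = −0.75 × (-0.141002) = 0.105752 substitutions/site.

0.106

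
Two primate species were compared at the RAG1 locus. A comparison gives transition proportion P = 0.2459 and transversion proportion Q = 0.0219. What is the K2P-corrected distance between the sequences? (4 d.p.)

Under the Kimura two-parameter model, d = −½ ln(1 − 2P − Q) − ¼ ln(1 − 2Q).
1 − 2P − Q = 0.4863, giving −½ ln(0.4863) = 0.360465.
1 − 2Q = 0.9562, giving −¼ ln(0.9562) = 0.011197.
d = 0.360465 + 0.011197 = 0.371662.

0.3717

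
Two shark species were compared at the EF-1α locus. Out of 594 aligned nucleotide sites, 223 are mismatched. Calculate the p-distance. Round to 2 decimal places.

0.38

p = 223/594 = 0.375420… ≈ 0.38 (to 2 d.p.).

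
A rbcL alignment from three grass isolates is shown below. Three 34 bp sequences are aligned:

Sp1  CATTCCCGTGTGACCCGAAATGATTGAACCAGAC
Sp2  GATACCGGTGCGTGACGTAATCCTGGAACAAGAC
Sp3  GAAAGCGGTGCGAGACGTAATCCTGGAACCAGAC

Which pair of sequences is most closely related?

Sp1–Sp2: 12/34 differ, p = 0.353, d = 0.477.
Sp1–Sp3: 12/34 differ, p = 0.353, d = 0.477.
Sp2–Sp3: 4/34 differ, p = 0.118, d = 0.128.
The smallest distance is between Sp2 and Sp3.

Sp2 and Sp3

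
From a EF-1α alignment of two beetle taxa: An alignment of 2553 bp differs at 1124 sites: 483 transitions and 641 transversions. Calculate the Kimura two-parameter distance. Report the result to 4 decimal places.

0.6708

P = 483/2553 ≈ 0.189189 and Q = 641/2553 ≈ 0.251077.
Under the Kimura two-parameter model, d = −½ ln(1 − 2P − Q) − ¼ ln(1 − 2Q).
1 − 2P − Q = 0.370545, giving −½ ln(0.370545) = 0.496390.
1 − 2Q = 0.497846, giving −¼ ln(0.497846) = 0.174366.
d = 0.496390 + 0.174366 = 0.670756.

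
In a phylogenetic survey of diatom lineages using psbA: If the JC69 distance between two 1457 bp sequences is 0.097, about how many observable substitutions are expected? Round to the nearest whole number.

133

Invert JC69: p = (3/4)(1 − e^(−4d/3)) = 0.75 × (1 − e^(-0.129333)) = 0.75 × (1 − 0.878681) = 0.090989.
Expected differing sites = pL ≈ 0.090989 × 1457 = 132.570973 ≈ 133.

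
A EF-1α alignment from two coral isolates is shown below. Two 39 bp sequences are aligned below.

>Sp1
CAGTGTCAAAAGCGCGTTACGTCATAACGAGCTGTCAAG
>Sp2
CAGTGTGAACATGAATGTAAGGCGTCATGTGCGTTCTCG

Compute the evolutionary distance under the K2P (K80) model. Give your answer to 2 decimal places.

0.75

Of 39 sites, 3 differences are transitions and 15 are transversions, so P = 3/39 ≈ 0.076923 and Q = 15/39 ≈ 0.384615.
Under the Kimura two-parameter model, d = −½ ln(1 − 2P − Q) − ¼ ln(1 − 2Q).
1 − 2P − Q = 0.461539, giving −½ ln(0.461539) = 0.386594.
1 − 2Q = 0.23077, giving −¼ ln(0.23077) = 0.366583.
d = 0.386594 + 0.366583 = 0.753177.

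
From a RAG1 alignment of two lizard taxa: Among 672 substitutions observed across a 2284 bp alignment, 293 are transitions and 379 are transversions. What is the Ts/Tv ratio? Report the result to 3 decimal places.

R = 293/379 = 0.773087… ≈ 0.773 (to 3 d.p.).

0.773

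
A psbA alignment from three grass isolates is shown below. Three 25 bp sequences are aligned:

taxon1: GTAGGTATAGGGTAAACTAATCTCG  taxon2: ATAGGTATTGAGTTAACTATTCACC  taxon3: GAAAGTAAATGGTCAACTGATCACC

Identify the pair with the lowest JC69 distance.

taxon1–taxon2: 7/25 differ, p = 0.280, d = 0.351.
taxon1–taxon3: 8/25 differ, p = 0.320, d = 0.417.
taxon2–taxon3: 10/25 differ, p = 0.400, d = 0.572.
The smallest distance is between taxon1 and taxon2.

taxon1 and taxon2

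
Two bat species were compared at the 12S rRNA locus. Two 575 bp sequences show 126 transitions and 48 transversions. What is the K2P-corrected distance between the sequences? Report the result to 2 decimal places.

0.41

P = 126/575 ≈ 0.21913 and Q = 48/575 ≈ 0.083478.
Under the Kimura two-parameter model, d = −½ ln(1 − 2P − Q) − ¼ ln(1 − 2Q).
1 − 2P − Q = 0.478262, giving −½ ln(0.478262) = 0.368798.
1 − 2Q = 0.833044, giving −¼ ln(0.833044) = 0.045667.
d = 0.368798 + 0.045667 = 0.414465.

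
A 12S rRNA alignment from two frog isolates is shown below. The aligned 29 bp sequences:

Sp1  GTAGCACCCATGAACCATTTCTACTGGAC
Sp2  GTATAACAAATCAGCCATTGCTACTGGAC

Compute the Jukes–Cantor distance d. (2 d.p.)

The sequences differ at 7 of 29 sites (4, 5, 8, 9, 12, 14, 20), so p = 7/29 ≈ 0.241379.
d = −(3/4) ln(1 − 4p/3) = −0.75 ln(1 − 0.321839) = −0.75 ln(0.678161)
  = −0.75 × (-0.388371) = 0.291278 substitutions/site.

0.29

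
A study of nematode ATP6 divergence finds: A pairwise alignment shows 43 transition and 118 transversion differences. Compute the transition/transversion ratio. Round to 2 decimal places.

R = 43/118 = 0.364406… ≈ 0.36 (to 2 d.p.).

0.36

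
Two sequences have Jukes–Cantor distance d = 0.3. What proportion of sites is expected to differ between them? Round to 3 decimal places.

0.247

p = (3/4)(1 − e^(−4d/3)) = 0.75 × (1 − e^(-0.4)) = 0.75 × (1 − 0.670320) = 0.247260.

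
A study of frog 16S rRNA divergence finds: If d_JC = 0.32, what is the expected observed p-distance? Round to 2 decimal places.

p = (3/4)(1 − e^(−4d/3)) = 0.75 × (1 − e^(-0.426667)) = 0.75 × (1 − 0.652681) = 0.260489.

0.26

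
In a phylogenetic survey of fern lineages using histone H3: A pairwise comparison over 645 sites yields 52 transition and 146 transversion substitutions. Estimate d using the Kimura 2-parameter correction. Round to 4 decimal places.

0.3959

P = 52/645 ≈ 0.08062 and Q = 146/645 ≈ 0.226357.
Under the Kimura two-parameter model, d = −½ ln(1 − 2P − Q) − ¼ ln(1 − 2Q).
1 − 2P − Q = 0.612403, giving −½ ln(0.612403) = 0.245182.
1 − 2Q = 0.547286, giving −¼ ln(0.547286) = 0.150696.
d = 0.245182 + 0.150696 = 0.395878.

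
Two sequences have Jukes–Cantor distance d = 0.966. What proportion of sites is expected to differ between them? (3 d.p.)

0.543

p = (3/4)(1 − e^(−4d/3)) = 0.75 × (1 − e^(-1.288)) = 0.75 × (1 − 0.275822) = 0.543134.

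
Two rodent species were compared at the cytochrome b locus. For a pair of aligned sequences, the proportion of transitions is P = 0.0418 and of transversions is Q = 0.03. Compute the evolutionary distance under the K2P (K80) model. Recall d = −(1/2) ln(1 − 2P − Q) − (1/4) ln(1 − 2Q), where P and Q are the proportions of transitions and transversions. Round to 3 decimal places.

Under the Kimura two-parameter model, d = −½ ln(1 − 2P − Q) − ¼ ln(1 − 2Q).
1 − 2P − Q = 0.8864, giving −½ ln(0.8864) = 0.060293.
1 − 2Q = 0.94, giving −¼ ln(0.94) = 0.015469.
d = 0.060293 + 0.015469 = 0.075762.

0.076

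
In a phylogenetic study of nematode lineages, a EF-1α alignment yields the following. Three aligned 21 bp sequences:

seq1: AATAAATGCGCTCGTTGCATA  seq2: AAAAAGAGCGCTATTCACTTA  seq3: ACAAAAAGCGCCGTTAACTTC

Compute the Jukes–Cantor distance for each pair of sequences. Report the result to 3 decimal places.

d(seq1,seq2) = 0.532, d(seq1,seq3) = 0.756, d(seq2,seq3) = 0.360

seq1–seq2: 8/21 sites differ → p ≈ 0.380952, d = −0.75 ln(1 − 0.507936) = 0.531860 ≈ 0.532.
seq1–seq3: 10/21 sites differ → p ≈ 0.47619, d = −0.75 ln(1 − 0.63492) = 0.755729 ≈ 0.756.
seq2–seq3: 6/21 sites differ → p ≈ 0.285714, d = −0.75 ln(1 − 0.380952) = 0.359679 ≈ 0.360.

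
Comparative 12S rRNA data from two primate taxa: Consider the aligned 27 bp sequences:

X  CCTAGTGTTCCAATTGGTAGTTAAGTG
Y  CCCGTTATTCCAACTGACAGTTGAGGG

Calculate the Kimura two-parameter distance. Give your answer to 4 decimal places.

Of 27 sites, 7 differences are transitions and 2 are transversions, so P = 7/27 ≈ 0.259259 and Q = 2/27 ≈ 0.074074.
Under the Kimura two-parameter model, d = −½ ln(1 − 2P − Q) − ¼ ln(1 − 2Q).
1 − 2P − Q = 0.407408, giving −½ ln(0.407408) = 0.448970.
1 − 2Q = 0.851852, giving −¼ ln(0.851852) = 0.040086.
d = 0.448970 + 0.040086 = 0.489056.

0.4891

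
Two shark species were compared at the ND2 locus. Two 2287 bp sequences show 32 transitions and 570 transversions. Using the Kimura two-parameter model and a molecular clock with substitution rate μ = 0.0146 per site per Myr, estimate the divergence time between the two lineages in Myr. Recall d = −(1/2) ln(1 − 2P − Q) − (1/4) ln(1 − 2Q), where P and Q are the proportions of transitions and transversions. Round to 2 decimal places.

11.47

P = 32/2287 ≈ 0.013992 and Q = 570/2287 ≈ 0.249235.
Under the Kimura two-parameter model, d = −½ ln(1 − 2P − Q) − ¼ ln(1 − 2Q).
1 − 2P − Q = 0.722781, giving −½ ln(0.722781) = 0.162325.
1 − 2Q = 0.50153, giving −¼ ln(0.50153) = 0.172523.
d = 0.162325 + 0.172523 = 0.334848.
Under a molecular clock d = 2μt, so t = d/(2μ) = 0.334848 / (2 × 0.0146) = 11.47 Myr.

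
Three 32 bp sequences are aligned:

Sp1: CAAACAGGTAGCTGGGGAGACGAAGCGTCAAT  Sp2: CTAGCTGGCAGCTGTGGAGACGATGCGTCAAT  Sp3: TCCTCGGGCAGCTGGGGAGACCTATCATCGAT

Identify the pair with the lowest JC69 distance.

Sp1 and Sp2

Sp1–Sp2: 6/32 differ, p = 0.188, d = 0.216.
Sp1–Sp3: 11/32 differ, p = 0.344, d = 0.460.
Sp2–Sp3: 12/32 differ, p = 0.375, d = 0.520.
The smallest distance is between Sp1 and Sp2.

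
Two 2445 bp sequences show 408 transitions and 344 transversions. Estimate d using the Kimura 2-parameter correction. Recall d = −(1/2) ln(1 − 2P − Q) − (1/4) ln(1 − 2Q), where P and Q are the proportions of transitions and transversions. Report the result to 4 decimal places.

P = 408/2445 ≈ 0.166871 and Q = 344/2445 ≈ 0.140695.
Under the Kimura two-parameter model, d = −½ ln(1 − 2P − Q) − ¼ ln(1 − 2Q).
1 − 2P − Q = 0.525563, giving −½ ln(0.525563) = 0.321643.
1 − 2Q = 0.71861, giving −¼ ln(0.71861) = 0.082609.
d = 0.321643 + 0.082609 = 0.404252.

0.4043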